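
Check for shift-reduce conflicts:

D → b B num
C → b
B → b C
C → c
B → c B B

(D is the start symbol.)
Augment with D' → D and build the canonical LR(0) collection (I0 = CLOSURE({[D' → . D]}), then GOTO on every symbol after a dot until no new states appear). It has 12 states:
  I0: { [D → . b B num], [D' → . D] }  — shift
  I1: { [D' → D .] }  — accept
  I2: { [B → . b C], [B → . c B B], [D → b . B num] }  — shift
  I3: { [D → b B . num] }  — shift
  I4: { [B → b . C], [C → . b], [C → . c] }  — shift
  I5: { [B → . b C], [B → . c B B], [B → c . B B] }  — shift
  I6: { [B → . b C], [B → . c B B], [B → c B . B] }  — shift
  I7: { [B → c B B .] }  — reduce
  I8: { [B → b C .] }  — reduce
  I9: { [C → b .] }  — reduce
  I10: { [C → c .] }  — reduce
  I11: { [D → b B num .] }  — reduce

No state contains both a complete item and a shift item.

Answer: No shift-reduce conflicts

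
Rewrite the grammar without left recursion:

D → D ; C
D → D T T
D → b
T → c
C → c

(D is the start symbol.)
D → b D'
D' → ; C D'
D' → T T D'
D' → ε
T → c
C → c

D is directly left-recursive. The standard transformation for
  A → A α₁ | ... | A α_m | β₁ | ... | β_n
is
  A  → β₁ A' | ... | β_n A'
  A' → α₁ A' | ... | α_m A' | ε

D → b becomes D → b D'
D → D ; C becomes D' → ; C D'
D → D T T becomes D' → T T D'
Add D' → ε

Productions for other non-terminals are unchanged:
  T → c
  C → c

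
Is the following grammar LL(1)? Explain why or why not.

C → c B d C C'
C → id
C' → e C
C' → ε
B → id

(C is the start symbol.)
Relevant sets:
  FOLLOW(C') = { $, 'e' }

For C:
  PREDICT(C → c B d C C') = { 'c' }
  PREDICT(C → id) = { 'id' }
For C':
  PREDICT(C' → e C) = { 'e' }
  PREDICT(C' → ε) = { $, 'e' }
B has a single production, so nothing to check there.

Conflict found: Predict set conflict for C': { 'e' }
The grammar is NOT LL(1).

Answer: No. Predict set conflict for C': { 'e' }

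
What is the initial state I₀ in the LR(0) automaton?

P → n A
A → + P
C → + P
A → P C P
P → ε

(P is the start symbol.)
First, augment the grammar with P' → P
I₀ = CLOSURE({ [P' → . P] }):
  [P' → . P] has the dot before P: add [P → . n A], [P → .]
No further items can be added.

I₀ = { [P → . n A], [P → .], [P' → . P] }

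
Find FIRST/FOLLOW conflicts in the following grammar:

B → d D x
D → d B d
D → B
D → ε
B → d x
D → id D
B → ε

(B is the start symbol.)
Yes. B → d D x with FOLLOW(B) on { 'd' }; B → d x with FOLLOW(B) on { 'd' }

Nullable non-terminals: B, D.
FIRST sets used below: FIRST(B) = { 'd', ε }

B: nullable alternative(s) B → ε; FOLLOW(B) = { $, 'd', 'x' }
  B → d D x: FIRST \ {ε} = { 'd' } — overlaps FOLLOW(B) on { 'd' }: CONFLICT
  B → d x: FIRST \ {ε} = { 'd' } — overlaps FOLLOW(B) on { 'd' }: CONFLICT
  B → ε: FIRST \ {ε} = { } — this is the only nullable alternative, skip

D: nullable alternative(s) D → B, D → ε; FOLLOW(D) = { 'x' }
  D → d B d: FIRST \ {ε} = { 'd' } — disjoint from FOLLOW(D)
  D → B: FIRST \ {ε} = { 'd' } — disjoint from FOLLOW(D)
  D → ε: FIRST \ {ε} = { } — disjoint from FOLLOW(D)
  D → id D: FIRST \ {ε} = { 'id' } — disjoint from FOLLOW(D)

So the grammar has 2 FIRST/FOLLOW conflicts (marked CONFLICT above).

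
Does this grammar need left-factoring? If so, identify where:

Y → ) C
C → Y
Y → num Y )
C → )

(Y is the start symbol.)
Left-factoring is needed when two productions for the same non-terminal
share a common prefix on the right-hand side.

Productions for Y:
  Y → ) C
  Y → num Y )
Productions for C:
  C → Y
  C → )

No common prefixes found.

Answer: No, left-factoring is not needed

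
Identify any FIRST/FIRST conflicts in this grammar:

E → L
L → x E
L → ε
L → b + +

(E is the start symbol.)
Productions for L:
  L → x E: FIRST = { 'x' }
  L → ε: FIRST = { ε }
  L → b + +: FIRST = { 'b' }
E has only one production, so no FIRST/FIRST conflict is possible there.

All alternatives of each non-terminal have pairwise disjoint FIRST sets.

Answer: No FIRST/FIRST conflicts.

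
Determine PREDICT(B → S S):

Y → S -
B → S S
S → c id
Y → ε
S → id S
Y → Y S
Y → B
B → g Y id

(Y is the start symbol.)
{ 'c', 'id' }

PREDICT(B → S S) = (FIRST(RHS) \ {ε}) ∪ (FOLLOW(B) if ε ∈ FIRST(RHS), i.e. RHS ⇒* ε)
FIRST(S) = { 'c', 'id' }
FIRST(S S) = { 'c', 'id' }
ε ∉ FIRST(S S), so FOLLOW(B) is not added.
PREDICT(B → S S) = { 'c', 'id' }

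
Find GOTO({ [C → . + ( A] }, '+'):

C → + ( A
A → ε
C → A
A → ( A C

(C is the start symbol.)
GOTO(I, '+') = CLOSURE({ [A → αX.β] : [A → α.Xβ] ∈ I, X = '+' })

Items with dot before '+', with the dot advanced:
  [C → . + ( A] → [C → + . ( A]
Closure adds nothing (no advanced item has the dot before a non-terminal).

GOTO = { [C → + . ( A] }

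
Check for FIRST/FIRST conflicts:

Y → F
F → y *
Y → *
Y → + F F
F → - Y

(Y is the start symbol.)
No FIRST/FIRST conflicts.

FIRST sets of the non-terminals at (or reachable through a nullable prefix from) the front of some alternative:
  FIRST(F) = { '-', 'y' }

Productions for Y:
  Y → F: FIRST = { '-', 'y' }
  Y → *: FIRST = { '*' }
  Y → + F F: FIRST = { '+' }
Productions for F:
  F → y *: FIRST = { 'y' }
  F → - Y: FIRST = { '-' }

All alternatives of each non-terminal have pairwise disjoint FIRST sets.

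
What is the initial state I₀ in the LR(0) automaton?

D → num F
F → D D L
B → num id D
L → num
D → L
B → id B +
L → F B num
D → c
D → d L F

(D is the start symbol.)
First, augment the grammar with D' → D
I₀ = CLOSURE({ [D' → . D] }):
  [D' → . D] has the dot before D: add [D → . num F], [D → . L], [D → . c], [D → . d L F]
  [D → . L] has the dot before L: add [L → . num], [L → . F B num]
  [L → . F B num] has the dot before F: add [F → . D D L]
No further items can be added.

I₀ = { [D → . L], [D → . c], [D → . d L F], [D → . num F], [D' → . D], [F → . D D L], [L → . F B num], [L → . num] }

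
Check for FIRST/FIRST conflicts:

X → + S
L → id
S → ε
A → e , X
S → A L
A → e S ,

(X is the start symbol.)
Yes. A → e ',' X / A → e S ',' on { 'e' }

FIRST sets of the non-terminals at (or reachable through a nullable prefix from) the front of some alternative:
  FIRST(A) = { 'e' }

Productions for S:
  S → ε: FIRST = { ε }
  S → A L: FIRST = { 'e' }
Productions for A:
  A → e , X: FIRST = { 'e' }
  A → e S ,: FIRST = { 'e' }
X, L have only one production, so no FIRST/FIRST conflict is possible there.

Conflict for A: A → e , X and A → e S ,
  Overlap: { 'e' }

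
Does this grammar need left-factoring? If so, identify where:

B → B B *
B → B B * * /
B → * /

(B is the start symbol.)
Yes, B has productions with common prefix 'B B *'

Left-factoring is needed when two productions for the same non-terminal
share a common prefix on the right-hand side.

Productions for B:
  B → B B *
  B → B B * * /
  B → * /

Found common prefix 'B B *' in productions for B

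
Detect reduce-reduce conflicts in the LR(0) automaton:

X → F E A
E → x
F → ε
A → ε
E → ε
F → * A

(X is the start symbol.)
A reduce-reduce conflict occurs when an LR(0) state has two complete items [A → α .] and [B → β .] — both call for a reduction, and with no lookahead the parser cannot choose between them.

Augment with X' → X and build the canonical LR(0) collection (I0 = CLOSURE({[X' → . X]}), then GOTO on every symbol after a dot until no new states appear). It has 8 states:
  I0: { [F → . * A], [F → .], [X → . F E A], [X' → . X] }  — shift, reduce
  I1: { [A → .], [F → * . A] }  — reduce
  I2: { [E → . x], [E → .], [X → F . E A] }  — shift, reduce
  I3: { [X' → X .] }  — accept
  I4: { [A → .], [X → F E . A] }  — reduce
  I5: { [E → x .] }  — reduce
  I6: { [X → F E A .] }  — reduce
  I7: { [F → * A .] }  — reduce

No state contains more than one complete item.

Answer: No reduce-reduce conflicts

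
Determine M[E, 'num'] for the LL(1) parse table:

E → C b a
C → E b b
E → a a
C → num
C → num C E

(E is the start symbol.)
To find M[E, 'num'], we find productions for E where 'num' is in the predict set (PREDICT(N → α) = (FIRST(α) \ {ε}) ∪ (FOLLOW(N) if α ⇒* ε)).

Relevant sets:
  FIRST(C) = { 'a', 'num' }

E → C b a: PREDICT = { 'a', 'num' }
  'num' is in predict set, so this production goes in M[E, 'num']
E → a a: PREDICT = { 'a' }

M[E, 'num'] = E → C b a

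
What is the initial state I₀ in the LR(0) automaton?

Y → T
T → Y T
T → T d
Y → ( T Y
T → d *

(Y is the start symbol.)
{ [T → . T d], [T → . Y T], [T → . d *], [Y → . ( T Y], [Y → . T], [Y' → . Y] }

First, augment the grammar with Y' → Y
I₀ = CLOSURE({ [Y' → . Y] }):
  [Y' → . Y] has the dot before Y: add [Y → . T], [Y → . ( T Y]
  [Y → . T] has the dot before T: add [T → . Y T], [T → . T d], [T → . d *]
No further items can be added.

I₀ = { [T → . T d], [T → . Y T], [T → . d *], [Y → . ( T Y], [Y → . T], [Y' → . Y] }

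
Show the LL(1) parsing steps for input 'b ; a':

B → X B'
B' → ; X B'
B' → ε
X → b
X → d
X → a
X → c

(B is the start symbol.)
LL(1) parsing maintains a stack (initially the start symbol over $) and the input. At each step: if the stack top is a terminal, match it against the current input token; if it is a non-terminal N, replace it with the RHS of M[N, lookahead] (the unique production whose predict set contains the lookahead).

Stack is shown with the top on the left.

Stack     Input    Action
-------------------------
B $       b ; a $  output B → X B'
X B' $    b ; a $  output X → b
b B' $    b ; a $  match 'b'
B' $      ; a $    output B' → ; X B'
; X B' $  ; a $    match ';'
X B' $    a $      output X → a
a B' $    a $      match 'a'
B' $      $        output B' → ε
$         $        accept

The string is accepted.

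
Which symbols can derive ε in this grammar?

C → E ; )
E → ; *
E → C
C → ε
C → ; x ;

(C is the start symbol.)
A non-terminal is nullable if it can derive ε (the empty string): either it has an ε-production, or it has a production whose right-hand side consists entirely of nullable non-terminals.

ε-productions: C → ε
So C is immediately nullable.
E → C: every symbol on the right is nullable, so E is nullable too.
Every non-terminal is now nullable.
Nullable = { 'C', 'E' }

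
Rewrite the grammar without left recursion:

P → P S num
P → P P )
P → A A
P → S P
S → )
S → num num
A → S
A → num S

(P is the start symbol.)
P → A A P'
P → S P P'
P' → S num P'
P' → P ) P'
P' → ε
S → )
S → num num
A → S
A → num S

P is directly left-recursive. The standard transformation for
  A → A α₁ | ... | A α_m | β₁ | ... | β_n
is
  A  → β₁ A' | ... | β_n A'
  A' → α₁ A' | ... | α_m A' | ε

P → A A becomes P → A A P'
P → S P becomes P → S P P'
P → P S num becomes P' → S num P'
P → P P ) becomes P' → P ) P'
Add P' → ε

Productions for other non-terminals are unchanged:
  S → )
  S → num num
  A → S
  A → num S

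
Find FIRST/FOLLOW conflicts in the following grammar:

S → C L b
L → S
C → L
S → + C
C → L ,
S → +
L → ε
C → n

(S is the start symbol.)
Yes. L → S with FOLLOW(L) on { '+', ',', 'b', 'n' }; C → L ',' with FOLLOW(C) on { '+', ',', 'b', 'n' }; C → n with FOLLOW(C) on { 'n' }

Nullable non-terminals: C, L.
FIRST sets used below: FIRST(L) = { '+', ',', 'b', 'n', ε }, FIRST(S) = { '+', ',', 'b', 'n' }

C: nullable alternative(s) C → L; FOLLOW(C) = { $, '+', ',', 'b', 'n' }
  C → L: FIRST \ {ε} = { '+', ',', 'b', 'n' } — this is the only nullable alternative, skip
  C → L ,: FIRST \ {ε} = { '+', ',', 'b', 'n' } — overlaps FOLLOW(C) on { '+', ',', 'b', 'n' }: CONFLICT
  C → n: FIRST \ {ε} = { 'n' } — overlaps FOLLOW(C) on { 'n' }: CONFLICT

L: nullable alternative(s) L → ε; FOLLOW(L) = { $, '+', ',', 'b', 'n' }
  L → S: FIRST \ {ε} = { '+', ',', 'b', 'n' } — overlaps FOLLOW(L) on { '+', ',', 'b', 'n' }: CONFLICT
  L → ε: FIRST \ {ε} = { } — this is the only nullable alternative, skip

S has no nullable alternative, so no FIRST/FOLLOW check is needed there.

So the grammar has 3 FIRST/FOLLOW conflicts (marked CONFLICT above).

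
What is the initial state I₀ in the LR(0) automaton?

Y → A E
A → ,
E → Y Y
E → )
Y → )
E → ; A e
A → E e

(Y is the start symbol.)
First, augment the grammar with Y' → Y
I₀ = CLOSURE({ [Y' → . Y] }):
  [Y' → . Y] has the dot before Y: add [Y → . A E], [Y → . )]
  [Y → . A E] has the dot before A: add [A → . ,], [A → . E e]
  [A → . E e] has the dot before E: add [E → . Y Y], [E → . )], [E → . ; A e]
No further items can be added.

I₀ = { [A → . ,], [A → . E e], [E → . )], [E → . ; A e], [E → . Y Y], [Y → . )], [Y → . A E], [Y' → . Y] }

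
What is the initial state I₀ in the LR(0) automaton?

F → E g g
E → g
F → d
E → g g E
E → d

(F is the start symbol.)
{ [E → . d], [E → . g g E], [E → . g], [F → . E g g], [F → . d], [F' → . F] }

First, augment the grammar with F' → F
I₀ = CLOSURE({ [F' → . F] }):
  [F' → . F] has the dot before F: add [F → . E g g], [F → . d]
  [F → . E g g] has the dot before E: add [E → . g], [E → . g g E], [E → . d]
No further items can be added.

I₀ = { [E → . d], [E → . g g E], [E → . g], [F → . E g g], [F → . d], [F' → . F] }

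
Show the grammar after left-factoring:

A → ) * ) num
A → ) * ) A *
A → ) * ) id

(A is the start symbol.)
A → ) * ) A'
A' → num
A' → A *
A' → id

Left-factoring transforms A → αβ₁ | αβ₂ into A → αA' and A' → β₁ | β₂
(α is the longest common prefix among the alternatives). Repeat until
no nonterminal has two alternatives with a common prefix.

Round 1: A has alternatives sharing prefix ') * )'. Introduce A': A → ) * ) A'
  Add: A' → num
  Add: A' → A *
  Add: A' → id

No remaining common prefixes — done.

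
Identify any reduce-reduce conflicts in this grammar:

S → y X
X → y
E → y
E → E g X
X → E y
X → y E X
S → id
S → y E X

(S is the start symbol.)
Augment with S' → S and build the canonical LR(0) collection (I0 = CLOSURE({[S' → . S]}), then GOTO on every symbol after a dot until no new states appear). It has 16 states:
  I0: { [S → . id], [S → . y E X], [S → . y X], [S' → . S] }  — shift
  I1: { [S' → S .] }  — accept
  I2: { [S → id .] }  — reduce
  I3: { [E → . E g X], [E → . y], [S → y . E X], [S → y . X], [X → . E y], [X → . y E X], [X → . y] }  — shift
  I4: { [E → . E g X], [E → . y], [E → E . g X], [S → y E . X], [X → . E y], [X → . y E X], [X → . y], [X → E . y] }  — shift
  I5: { [S → y X .] }  — reduce
  I6: { [E → . E g X], [E → . y], [E → y .], [X → y . E X], [X → y .] }  — shift, 2 reduces
  I7: { [E → . E g X], [E → . y], [E → E . g X], [X → . E y], [X → . y E X], [X → . y], [X → y E . X] }  — shift
  I8: { [E → y .] }  — reduce
  I9: { [E → E . g X], [X → E . y] }  — shift
  I10: { [X → y E X .] }  — reduce
  I11: { [E → . E g X], [E → . y], [E → E g . X], [X → . E y], [X → . y E X], [X → . y] }  — shift
  I12: { [E → E g X .] }  — reduce
  I13: { [X → E y .] }  — reduce
  I14: { [S → y E X .] }  — reduce
  I15: { [E → . E g X], [E → . y], [E → y .], [X → E y .], [X → y . E X], [X → y .] }  — shift, 3 reduces

I6 contains complete items [E → y .], [X → y .] — reduce-reduce conflict.
I15 contains complete items [E → y .], [X → E y .], [X → y .] — reduce-reduce conflict.

Answer: Yes — I6: [E → y .] vs [X → y .]; I15: [E → y .] vs [X → E y .]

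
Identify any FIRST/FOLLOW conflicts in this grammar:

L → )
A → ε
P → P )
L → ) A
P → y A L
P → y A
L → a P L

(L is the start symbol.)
No FIRST/FOLLOW conflicts.

Nullable non-terminals: A.
A has a nullable alternative but only one production, so nothing to check.

L, P have no nullable alternative, so no FIRST/FOLLOW check is needed there.

No FIRST/FOLLOW conflicts found.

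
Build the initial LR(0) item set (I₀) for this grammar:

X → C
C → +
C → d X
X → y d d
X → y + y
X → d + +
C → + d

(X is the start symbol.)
First, augment the grammar with X' → X
I₀ = CLOSURE({ [X' → . X] }):
  [X' → . X] has the dot before X: add [X → . C], [X → . y d d], [X → . y + y], [X → . d + +]
  [X → . C] has the dot before C: add [C → . +], [C → . d X], [C → . + d]
No further items can be added.

I₀ = { [C → . + d], [C → . +], [C → . d X], [X → . C], [X → . d + +], [X → . y + y], [X → . y d d], [X' → . X] }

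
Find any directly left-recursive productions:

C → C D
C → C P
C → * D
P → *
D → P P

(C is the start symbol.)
Yes, C is left-recursive

C → C D: LEFT RECURSIVE (starts with C)
C → C P: LEFT RECURSIVE (starts with C)
C → * D: starts with '*'
P → *: starts with '*'
D → P P: starts with P

The grammar has direct left recursion on: C.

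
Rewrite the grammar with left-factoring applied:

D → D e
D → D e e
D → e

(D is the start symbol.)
D → D e D'
D' → ε
D' → e
D → e

Left-factoring transforms A → αβ₁ | αβ₂ into A → αA' and A' → β₁ | β₂
(α is the longest common prefix among the alternatives). Repeat until
no nonterminal has two alternatives with a common prefix.

Round 1: D has alternatives sharing prefix 'D e'. Introduce D': D → D e D'
  Add: D' → ε
  Add: D' → e

No remaining common prefixes — done.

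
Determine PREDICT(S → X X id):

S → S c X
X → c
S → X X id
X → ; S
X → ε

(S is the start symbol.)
PREDICT(S → X X id) = (FIRST(RHS) \ {ε}) ∪ (FOLLOW(S) if ε ∈ FIRST(RHS), i.e. RHS ⇒* ε)
FIRST(X) = { ';', 'c', ε }
FIRST(X X id) = { ';', 'c', 'id' }
ε ∉ FIRST(X X id), so FOLLOW(S) is not added.
PREDICT(S → X X id) = { ';', 'c', 'id' }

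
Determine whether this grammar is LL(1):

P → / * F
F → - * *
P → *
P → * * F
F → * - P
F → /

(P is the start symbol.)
A grammar is LL(1) if for each non-terminal N with multiple productions, the predict sets of those productions are pairwise disjoint, where PREDICT(N → α) = (FIRST(α) \ {ε}) ∪ (FOLLOW(N) if α ⇒* ε).

For P:
  PREDICT(P → '/' '*' F) = { '/' }
  PREDICT(P → '*') = { '*' }
  PREDICT(P → '*' '*' F) = { '*' }
For F:
  PREDICT(F → '-' '*' '*') = { '-' }
  PREDICT(F → '*' '-' P) = { '*' }
  PREDICT(F → '/') = { '/' }

Conflict found: Predict set conflict for P: { '*' }
The grammar is NOT LL(1).

Answer: No. Predict set conflict for P: { '*' }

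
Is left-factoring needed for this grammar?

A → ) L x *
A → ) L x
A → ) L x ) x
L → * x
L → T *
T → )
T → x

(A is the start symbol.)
Left-factoring is needed when two productions for the same non-terminal
share a common prefix on the right-hand side.

Productions for A:
  A → ) L x *
  A → ) L x
  A → ) L x ) x
Productions for L:
  L → * x
  L → T *
Productions for T:
  T → )
  T → x

Found common prefix ') L x' in productions for A

Answer: Yes, A has productions with common prefix ') L x'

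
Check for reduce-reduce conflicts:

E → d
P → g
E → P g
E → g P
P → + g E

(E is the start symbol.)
No reduce-reduce conflicts

A reduce-reduce conflict occurs when an LR(0) state has two complete items [A → α .] and [B → β .] — both call for a reduction, and with no lookahead the parser cannot choose between them.

Augment with E' → E and build the canonical LR(0) collection (I0 = CLOSURE({[E' → . E]}), then GOTO on every symbol after a dot until no new states appear). It has 11 states:
  I0: { [E → . P g], [E → . d], [E → . g P], [E' → . E], [P → . + g E], [P → . g] }  — shift
  I1: { [P → + . g E] }  — shift
  I2: { [E' → E .] }  — accept
  I3: { [E → P . g] }  — shift
  I4: { [E → d .] }  — reduce
  I5: { [E → g . P], [P → . + g E], [P → . g], [P → g .] }  — shift, reduce
  I6: { [E → g P .] }  — reduce
  I7: { [P → g .] }  — reduce
  I8: { [E → P g .] }  — reduce
  I9: { [E → . P g], [E → . d], [E → . g P], [P → + g . E], [P → . + g E], [P → . g] }  — shift
  I10: { [P → + g E .] }  — reduce

No state contains more than one complete item.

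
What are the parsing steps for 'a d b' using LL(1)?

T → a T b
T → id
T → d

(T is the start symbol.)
LL(1) parsing maintains a stack (initially the start symbol over $) and the input. At each step: if the stack top is a terminal, match it against the current input token; if it is a non-terminal N, replace it with the RHS of M[N, lookahead] (the unique production whose predict set contains the lookahead).

Stack is shown with the top on the left.

Stack    Input    Action
------------------------
T $      a d b $  output T → a T b
a T b $  a d b $  match 'a'
T b $    d b $    output T → d
d b $    d b $    match 'd'
b $      b $      match 'b'
$        $        accept

The string is accepted.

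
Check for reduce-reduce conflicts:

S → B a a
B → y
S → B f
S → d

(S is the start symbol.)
No reduce-reduce conflicts

A reduce-reduce conflict occurs when an LR(0) state has two complete items [A → α .] and [B → β .] — both call for a reduction, and with no lookahead the parser cannot choose between them.

Augment with S' → S and build the canonical LR(0) collection (I0 = CLOSURE({[S' → . S]}), then GOTO on every symbol after a dot until no new states appear). It has 8 states:
  I0: { [B → . y], [S → . B a a], [S → . B f], [S → . d], [S' → . S] }  — shift
  I1: { [S → B . a a], [S → B . f] }  — shift
  I2: { [S' → S .] }  — accept
  I3: { [S → d .] }  — reduce
  I4: { [B → y .] }  — reduce
  I5: { [S → B a . a] }  — shift
  I6: { [S → B f .] }  — reduce
  I7: { [S → B a a .] }  — reduce

No state contains more than one complete item.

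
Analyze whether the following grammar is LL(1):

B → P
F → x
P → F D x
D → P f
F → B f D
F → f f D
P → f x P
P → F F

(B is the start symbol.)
No. Predict set conflict for F: { 'x' }

Relevant sets:
  FIRST(B) = { 'f', 'x' }
  FIRST(F) = { 'f', 'x' }

For F:
  PREDICT(F → x) = { 'x' }
  PREDICT(F → B f D) = { 'f', 'x' }
  PREDICT(F → f f D) = { 'f' }
For P:
  PREDICT(P → F D x) = { 'f', 'x' }
  PREDICT(P → f x P) = { 'f' }
  PREDICT(P → F F) = { 'f', 'x' }
B, D have a single production, so nothing to check there.

Conflict found: Predict set conflict for F: { 'x' }
The grammar is NOT LL(1).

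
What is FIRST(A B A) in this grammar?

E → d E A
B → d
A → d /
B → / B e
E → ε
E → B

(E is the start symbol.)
FIRST sets of the non-terminals involved (from the grammar, by fixed-point iteration):
  FIRST(A) = { 'd' }

To compute FIRST(A B A), process the symbols left to right:
Symbol A is a non-terminal. Add FIRST(A) \ {ε} = { 'd' }
A is not nullable (ε ∉ FIRST(A)), so stop here.
FIRST(A B A) = { 'd' }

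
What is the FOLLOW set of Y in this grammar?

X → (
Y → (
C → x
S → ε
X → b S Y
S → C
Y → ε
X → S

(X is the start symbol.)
To compute FOLLOW(Y), find every occurrence of Y on a right-hand side N → α Y β: add FIRST(β) \ {ε}, and if β is empty or nullable also add FOLLOW(N). Iterate to a fixed point.

In X → b S Y: Y is at the end, add FOLLOW(X)

The FOLLOW sets referred to above (computed the same way, to a fixed point):
  FOLLOW(X) = { $ }

Taking the union: FOLLOW(Y) = { $ }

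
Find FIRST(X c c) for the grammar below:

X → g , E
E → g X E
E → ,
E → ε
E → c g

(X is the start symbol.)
{ 'g' }

FIRST sets of the non-terminals involved (from the grammar, by fixed-point iteration):
  FIRST(X) = { 'g' }

To compute FIRST(X c c), process the symbols left to right:
Symbol X is a non-terminal. Add FIRST(X) \ {ε} = { 'g' }
X is not nullable (ε ∉ FIRST(X)), so stop here.
FIRST(X c c) = { 'g' }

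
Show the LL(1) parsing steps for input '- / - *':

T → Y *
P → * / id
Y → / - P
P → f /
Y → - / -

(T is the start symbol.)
LL(1) parsing maintains a stack (initially the start symbol over $) and the input. At each step: if the stack top is a terminal, match it against the current input token; if it is a non-terminal N, replace it with the RHS of M[N, lookahead] (the unique production whose predict set contains the lookahead).

Stack is shown with the top on the left.

Stack      Input      Action
----------------------------
T $        - / - * $  output T → Y *
Y * $      - / - * $  output Y → - / -
- / - * $  - / - * $  match '-'
/ - * $    / - * $    match '/'
- * $      - * $      match '-'
* $        * $        match '*'
$          $          accept

The string is accepted.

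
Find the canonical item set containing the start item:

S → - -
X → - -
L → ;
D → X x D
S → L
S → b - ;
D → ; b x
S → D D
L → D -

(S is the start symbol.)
First, augment the grammar with S' → S
I₀ = CLOSURE({ [S' → . S] }):
  [S' → . S] has the dot before S: add [S → . - -], [S → . L], [S → . b - ;], [S → . D D]
  [S → . L] has the dot before L: add [L → . ;], [L → . D -]
  [S → . D D] has the dot before D: add [D → . X x D], [D → . ; b x]
  [D → . X x D] has the dot before X: add [X → . - -]
No further items can be added.

I₀ = { [D → . ; b x], [D → . X x D], [L → . ;], [L → . D -], [S → . - -], [S → . D D], [S → . L], [S → . b - ;], [S' → . S], [X → . - -] }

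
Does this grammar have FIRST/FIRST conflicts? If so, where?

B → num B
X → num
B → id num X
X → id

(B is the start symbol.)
No FIRST/FIRST conflicts.

A FIRST/FIRST conflict occurs when two productions N → α and N → β for the same non-terminal have FIRST(α) ∩ FIRST(β) ≠ ∅ (with ε ∈ FIRST of a nullable right-hand side, so two nullable alternatives also conflict).

Productions for B:
  B → num B: FIRST = { 'num' }
  B → id num X: FIRST = { 'id' }
Productions for X:
  X → num: FIRST = { 'num' }
  X → id: FIRST = { 'id' }

All alternatives of each non-terminal have pairwise disjoint FIRST sets.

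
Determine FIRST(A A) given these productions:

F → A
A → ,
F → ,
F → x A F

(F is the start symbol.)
{ ',' }

FIRST sets of the non-terminals involved (from the grammar, by fixed-point iteration):
  FIRST(A) = { ',' }

To compute FIRST(A A), process the symbols left to right:
Symbol A is a non-terminal. Add FIRST(A) \ {ε} = { ',' }
A is not nullable (ε ∉ FIRST(A)), so stop here.
FIRST(A A) = { ',' }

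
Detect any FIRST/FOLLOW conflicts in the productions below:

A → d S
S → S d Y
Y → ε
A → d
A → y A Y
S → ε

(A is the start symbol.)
Yes. S → S d Y with FOLLOW(S) on { 'd' }

Nullable non-terminals: S, Y.
FIRST sets used below: FIRST(S) = { 'd', ε }

S: nullable alternative(s) S → ε; FOLLOW(S) = { $, 'd' }
  S → S d Y: FIRST \ {ε} = { 'd' } — overlaps FOLLOW(S) on { 'd' }: CONFLICT
  S → ε: FIRST \ {ε} = { } — this is the only nullable alternative, skip
Y has a nullable alternative but only one production, so nothing to check.

A has no nullable alternative, so no FIRST/FOLLOW check is needed there.

So the grammar has 1 FIRST/FOLLOW conflict (marked CONFLICT above).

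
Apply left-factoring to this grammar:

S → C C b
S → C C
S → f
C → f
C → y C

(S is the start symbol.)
S → C C S'
S' → b
S' → ε
S → f
C → f
C → y C

Left-factoring transforms A → αβ₁ | αβ₂ into A → αA' and A' → β₁ | β₂
(α is the longest common prefix among the alternatives). Repeat until
no nonterminal has two alternatives with a common prefix.

Round 1: S has alternatives sharing prefix 'C C'. Introduce S': S → C C S'
  Add: S' → b
  Add: S' → ε

No remaining common prefixes — done.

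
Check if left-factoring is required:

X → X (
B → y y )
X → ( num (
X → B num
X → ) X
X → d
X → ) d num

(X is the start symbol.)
Left-factoring is needed when two productions for the same non-terminal
share a common prefix on the right-hand side.

Productions for X:
  X → X (
  X → ( num (
  X → B num
  X → ) X
  X → d
  X → ) d num

Found common prefix ')' in productions for X

Answer: Yes, X has productions with common prefix ')'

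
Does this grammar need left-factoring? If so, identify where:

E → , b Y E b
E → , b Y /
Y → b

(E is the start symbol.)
Left-factoring is needed when two productions for the same non-terminal
share a common prefix on the right-hand side.

Productions for E:
  E → , b Y E b
  E → , b Y /

Found common prefix ', b Y' in productions for E

Answer: Yes, E has productions with common prefix ', b Y'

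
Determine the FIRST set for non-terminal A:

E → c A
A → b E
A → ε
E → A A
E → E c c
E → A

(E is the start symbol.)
{ 'b', ε }

From A → b E:
  - b is a terminal: add 'b' and stop
From A → ε:
  - ε-production, so ε ∈ FIRST(A)

Collecting: FIRST(A) = { 'b', ε }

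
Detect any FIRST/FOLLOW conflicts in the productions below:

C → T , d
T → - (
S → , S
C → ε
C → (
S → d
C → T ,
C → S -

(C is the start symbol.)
A FIRST/FOLLOW conflict occurs when a non-terminal N has a nullable alternative N → β (β ⇒* ε) and another alternative N → α with FIRST(α) ∩ FOLLOW(N) ≠ ∅: on such a lookahead the parser cannot decide between expanding α and letting N vanish via β.

Nullable non-terminals: C.
FIRST sets used below: FIRST(T) = { '-' }, FIRST(S) = { ',', 'd' }

C: nullable alternative(s) C → ε; FOLLOW(C) = { $ }
  C → T , d: FIRST \ {ε} = { '-' } — disjoint from FOLLOW(C)
  C → ε: FIRST \ {ε} = { } — this is the only nullable alternative, skip
  C → (: FIRST \ {ε} = { '(' } — disjoint from FOLLOW(C)
  C → T ,: FIRST \ {ε} = { '-' } — disjoint from FOLLOW(C)
  C → S -: FIRST \ {ε} = { ',', 'd' } — disjoint from FOLLOW(C)

S, T have no nullable alternative, so no FIRST/FOLLOW check is needed there.

No FIRST/FOLLOW conflicts found.

Answer: No FIRST/FOLLOW conflicts.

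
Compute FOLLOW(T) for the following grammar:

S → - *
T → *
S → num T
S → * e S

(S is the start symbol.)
{ $ }

To compute FOLLOW(T), find every occurrence of T on a right-hand side N → α T β: add FIRST(β) \ {ε}, and if β is empty or nullable also add FOLLOW(N). Iterate to a fixed point.

In S → num T: T is at the end, add FOLLOW(S)

The FOLLOW sets referred to above (computed the same way, to a fixed point):
  FOLLOW(S) = { $ }

Taking the union: FOLLOW(T) = { $ }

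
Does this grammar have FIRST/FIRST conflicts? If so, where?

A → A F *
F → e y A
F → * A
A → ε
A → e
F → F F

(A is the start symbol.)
Yes. A → A F '*' / A → e on { 'e' }; F → e y A / F → F F on { 'e' }; F → '*' A / F → F F on { '*' }

FIRST sets of the non-terminals at (or reachable through a nullable prefix from) the front of some alternative:
  FIRST(A) = { '*', 'e', ε }
  FIRST(F) = { '*', 'e' }

Productions for A:
  A → A F *: FIRST = { '*', 'e' }
  A → ε: FIRST = { ε }
  A → e: FIRST = { 'e' }
Productions for F:
  F → e y A: FIRST = { 'e' }
  F → * A: FIRST = { '*' }
  F → F F: FIRST = { '*', 'e' }

Conflict for A: A → A F * and A → e
  Overlap: { 'e' }
Conflict for F: F → e y A and F → F F
  Overlap: { 'e' }
Conflict for F: F → * A and F → F F
  Overlap: { '*' }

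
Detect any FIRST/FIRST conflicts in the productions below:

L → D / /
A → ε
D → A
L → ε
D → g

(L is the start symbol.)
No FIRST/FIRST conflicts.

A FIRST/FIRST conflict occurs when two productions N → α and N → β for the same non-terminal have FIRST(α) ∩ FIRST(β) ≠ ∅ (with ε ∈ FIRST of a nullable right-hand side, so two nullable alternatives also conflict).

FIRST sets of the non-terminals at (or reachable through a nullable prefix from) the front of some alternative:
  FIRST(D) = { 'g', ε }
  FIRST(A) = { ε }

Productions for L:
  L → D / /: FIRST = { '/', 'g' }
  L → ε: FIRST = { ε }
Productions for D:
  D → A: FIRST = { ε }
  D → g: FIRST = { 'g' }
A has only one production, so no FIRST/FIRST conflict is possible there.

All alternatives of each non-terminal have pairwise disjoint FIRST sets.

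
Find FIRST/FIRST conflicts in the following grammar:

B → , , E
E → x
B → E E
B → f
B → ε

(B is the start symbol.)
No FIRST/FIRST conflicts.

A FIRST/FIRST conflict occurs when two productions N → α and N → β for the same non-terminal have FIRST(α) ∩ FIRST(β) ≠ ∅ (with ε ∈ FIRST of a nullable right-hand side, so two nullable alternatives also conflict).

FIRST sets of the non-terminals at (or reachable through a nullable prefix from) the front of some alternative:
  FIRST(E) = { 'x' }

Productions for B:
  B → , , E: FIRST = { ',' }
  B → E E: FIRST = { 'x' }
  B → f: FIRST = { 'f' }
  B → ε: FIRST = { ε }
E has only one production, so no FIRST/FIRST conflict is possible there.

All alternatives of each non-terminal have pairwise disjoint FIRST sets.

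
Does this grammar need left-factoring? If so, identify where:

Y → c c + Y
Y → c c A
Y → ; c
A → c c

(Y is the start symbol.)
Yes, Y has productions with common prefix 'c c'

Left-factoring is needed when two productions for the same non-terminal
share a common prefix on the right-hand side.

Productions for Y:
  Y → c c + Y
  Y → c c A
  Y → ; c

Found common prefix 'c c' in productions for Y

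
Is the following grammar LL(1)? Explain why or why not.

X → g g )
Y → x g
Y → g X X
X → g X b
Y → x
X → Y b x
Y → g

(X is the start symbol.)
No. Predict set conflict for X: { 'g' }

A grammar is LL(1) if for each non-terminal N with multiple productions, the predict sets of those productions are pairwise disjoint, where PREDICT(N → α) = (FIRST(α) \ {ε}) ∪ (FOLLOW(N) if α ⇒* ε).

Relevant sets:
  FIRST(Y) = { 'g', 'x' }

For X:
  PREDICT(X → g g ')') = { 'g' }
  PREDICT(X → g X b) = { 'g' }
  PREDICT(X → Y b x) = { 'g', 'x' }
For Y:
  PREDICT(Y → x g) = { 'x' }
  PREDICT(Y → g X X) = { 'g' }
  PREDICT(Y → x) = { 'x' }
  PREDICT(Y → g) = { 'g' }

Conflict found: Predict set conflict for X: { 'g' }
The grammar is NOT LL(1).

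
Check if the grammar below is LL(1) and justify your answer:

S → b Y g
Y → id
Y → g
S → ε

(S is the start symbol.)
Relevant sets:
  FOLLOW(S) = { $ }

For S:
  PREDICT(S → b Y g) = { 'b' }
  PREDICT(S → ε) = { $ }
For Y:
  PREDICT(Y → id) = { 'id' }
  PREDICT(Y → g) = { 'g' }

All predict sets are disjoint. The grammar IS LL(1).

Answer: Yes, the grammar is LL(1).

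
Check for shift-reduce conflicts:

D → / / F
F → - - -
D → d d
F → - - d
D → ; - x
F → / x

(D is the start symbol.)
A shift-reduce conflict occurs when an LR(0) state has both:
  - a complete (reduce) item [A → α .] (dot at the end), and
  - a shift item [B → β . c γ] (dot before a terminal).

Augment with D' → D and build the canonical LR(0) collection (I0 = CLOSURE({[D' → . D]}), then GOTO on every symbol after a dot until no new states appear). It has 16 states:
  I0: { [D → . / / F], [D → . ; - x], [D → . d d], [D' → . D] }  — shift
  I1: { [D → / . / F] }  — shift
  I2: { [D → ; . - x] }  — shift
  I3: { [D' → D .] }  — accept
  I4: { [D → d . d] }  — shift
  I5: { [D → d d .] }  — reduce
  I6: { [D → ; - . x] }  — shift
  I7: { [D → ; - x .] }  — reduce
  I8: { [D → / / . F], [F → . - - -], [F → . - - d], [F → . / x] }  — shift
  I9: { [F → - . - -], [F → - . - d] }  — shift
  I10: { [F → / . x] }  — shift
  I11: { [D → / / F .] }  — reduce
  I12: { [F → / x .] }  — reduce
  I13: { [F → - - . -], [F → - - . d] }  — shift
  I14: { [F → - - - .] }  — reduce
  I15: { [F → - - d .] }  — reduce

No state contains both a complete item and a shift item.

Answer: No shift-reduce conflicts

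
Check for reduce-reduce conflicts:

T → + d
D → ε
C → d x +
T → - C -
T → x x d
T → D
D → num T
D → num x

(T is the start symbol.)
Augment with T' → T and build the canonical LR(0) collection (I0 = CLOSURE({[T' → . T]}), then GOTO on every symbol after a dot until no new states appear). It has 17 states:
  I0: { [D → . num T], [D → . num x], [D → .], [T → . + d], [T → . - C -], [T → . D], [T → . x x d], [T' → . T] }  — shift, reduce
  I1: { [T → + . d] }  — shift
  I2: { [C → . d x +], [T → - . C -] }  — shift
  I3: { [T → D .] }  — reduce
  I4: { [T' → T .] }  — accept
  I5: { [D → . num T], [D → . num x], [D → .], [D → num . T], [D → num . x], [T → . + d], [T → . - C -], [T → . D], [T → . x x d] }  — shift, reduce
  I6: { [T → x . x d] }  — shift
  I7: { [T → x x . d] }  — shift
  I8: { [T → x x d .] }  — reduce
  I9: { [D → num T .] }  — reduce
  I10: { [D → num x .], [T → x . x d] }  — shift, reduce
  I11: { [T → - C . -] }  — shift
  I12: { [C → d . x +] }  — shift
  I13: { [C → d x . +] }  — shift
  I14: { [C → d x + .] }  — reduce
  I15: { [T → - C - .] }  — reduce
  I16: { [T → + d .] }  — reduce

No state contains more than one complete item.

Answer: No reduce-reduce conflicts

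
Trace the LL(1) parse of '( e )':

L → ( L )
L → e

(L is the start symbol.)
LL(1) parsing maintains a stack (initially the start symbol over $) and the input. At each step: if the stack top is a terminal, match it against the current input token; if it is a non-terminal N, replace it with the RHS of M[N, lookahead] (the unique production whose predict set contains the lookahead).

Stack is shown with the top on the left.

Stack    Input    Action
------------------------
L $      ( e ) $  output L → ( L )
( L ) $  ( e ) $  match '('
L ) $    e ) $    output L → e
e ) $    e ) $    match 'e'
) $      ) $      match ')'
$        $        accept

The string is accepted.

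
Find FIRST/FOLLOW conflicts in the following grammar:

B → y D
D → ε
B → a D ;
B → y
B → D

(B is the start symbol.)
A FIRST/FOLLOW conflict occurs when a non-terminal N has a nullable alternative N → β (β ⇒* ε) and another alternative N → α with FIRST(α) ∩ FOLLOW(N) ≠ ∅: on such a lookahead the parser cannot decide between expanding α and letting N vanish via β.

Nullable non-terminals: B, D.
FIRST sets used below: FIRST(D) = { ε }

B: nullable alternative(s) B → D; FOLLOW(B) = { $ }
  B → y D: FIRST \ {ε} = { 'y' } — disjoint from FOLLOW(B)
  B → a D ;: FIRST \ {ε} = { 'a' } — disjoint from FOLLOW(B)
  B → y: FIRST \ {ε} = { 'y' } — disjoint from FOLLOW(B)
  B → D: FIRST \ {ε} = { } — this is the only nullable alternative, skip
D has a nullable alternative but only one production, so nothing to check.

No FIRST/FOLLOW conflicts found.

Answer: No FIRST/FOLLOW conflicts.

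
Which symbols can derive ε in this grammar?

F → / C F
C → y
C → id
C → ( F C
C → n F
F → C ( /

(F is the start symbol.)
None

There are no ε-productions, so no non-terminal can derive ε.
No non-terminals are nullable.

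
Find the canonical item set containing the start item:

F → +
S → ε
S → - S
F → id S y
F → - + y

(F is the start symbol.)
{ [F → . +], [F → . - + y], [F → . id S y], [F' → . F] }

First, augment the grammar with F' → F
I₀ = CLOSURE({ [F' → . F] }):
  [F' → . F] has the dot before F: add [F → . +], [F → . id S y], [F → . - + y]
No further items can be added.

I₀ = { [F → . +], [F → . - + y], [F → . id S y], [F' → . F] }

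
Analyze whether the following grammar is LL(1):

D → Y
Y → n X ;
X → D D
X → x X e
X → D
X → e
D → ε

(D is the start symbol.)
A grammar is LL(1) if for each non-terminal N with multiple productions, the predict sets of those productions are pairwise disjoint, where PREDICT(N → α) = (FIRST(α) \ {ε}) ∪ (FOLLOW(N) if α ⇒* ε).

Relevant sets:
  FIRST(Y) = { 'n' }
  FIRST(D) = { 'n', ε }
  FOLLOW(D) = { $, ';', 'e', 'n' }
  FOLLOW(X) = { ';', 'e' }

For D:
  PREDICT(D → Y) = { 'n' }
  PREDICT(D → ε) = { $, ';', 'e', 'n' }
For X:
  PREDICT(X → D D) = { ';', 'e', 'n' }
  PREDICT(X → x X e) = { 'x' }
  PREDICT(X → D) = { ';', 'e', 'n' }
  PREDICT(X → e) = { 'e' }
Y has a single production, so nothing to check there.

Conflict found: Predict set conflict for D: { 'n' }
The grammar is NOT LL(1).

Answer: No. Predict set conflict for D: { 'n' }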